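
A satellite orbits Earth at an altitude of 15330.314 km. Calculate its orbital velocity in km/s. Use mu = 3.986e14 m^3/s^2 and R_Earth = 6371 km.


r = R_E + alt = 6371.0 + 15330.314 = 21701.3140 km = 2.1701314e+07 m
v = sqrt(mu/r) = sqrt(3.986e14 / 2.1701314e+07) = 4285.7381 m/s = 4.2857 km/s

4.2857 km/s


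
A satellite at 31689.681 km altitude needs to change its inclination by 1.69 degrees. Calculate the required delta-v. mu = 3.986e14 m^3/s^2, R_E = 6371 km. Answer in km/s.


r = 38060.6810 km = 3.8060681e+07 m
V = sqrt(mu/r) = 3236.1629 m/s
di = 1.69 deg = 0.02949606 rad
dV = 2*V*sin(di/2) = 2*3236.1629*sin(0.01474803)
dV = 95.4506 m/s = 0.09545061 km/s

0.0955 km/s


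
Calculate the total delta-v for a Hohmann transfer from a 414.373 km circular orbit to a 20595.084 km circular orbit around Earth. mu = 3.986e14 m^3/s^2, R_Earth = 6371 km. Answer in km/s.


r1 = 6785.3730 km = 6.785373e+06 m
r2 = 26966.0840 km = 2.6966084e+07 m
dv1 = sqrt(mu/r1)*(sqrt(2*r2/(r1+r2)) - 1) = 2024.1012 m/s
dv2 = sqrt(mu/r2)*(1 - sqrt(2*r1/(r1+r2))) = 1406.7789 m/s
total dv = |dv1| + |dv2| = 2024.1012 + 1406.7789 = 3430.8801 m/s = 3.4309 km/s

3.4309 km/s


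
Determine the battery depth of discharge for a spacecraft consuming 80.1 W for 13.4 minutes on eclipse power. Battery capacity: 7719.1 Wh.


E_used = P * t / 60 = 80.1 * 13.4 / 60 = 17.8890 Wh
DOD = E_used / E_total * 100 = 17.8890 / 7719.1 * 100
DOD = 0.2317498 %

0.2317 %


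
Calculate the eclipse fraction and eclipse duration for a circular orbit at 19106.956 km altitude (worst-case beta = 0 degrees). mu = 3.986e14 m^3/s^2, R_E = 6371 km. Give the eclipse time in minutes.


r = 25477.9560 km
T = 674.5387 min
Eclipse fraction = arcsin(R_E/r)/pi = arcsin(6371.0000/25477.9560)/pi
= arcsin(0.2500593)/pi = 0.08045012
Eclipse duration = 0.08045012 * 674.5387 = 54.2667 min

54.2667 minutes


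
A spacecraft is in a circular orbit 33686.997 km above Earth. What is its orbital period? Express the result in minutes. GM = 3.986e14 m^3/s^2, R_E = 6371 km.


r = 40057.9970 km = 4.0057997e+07 m
T = 2*pi*sqrt(r^3/mu) = 2*pi*sqrt(6.4278789e+22 / 3.986e14)
T = 79789.3755 s = 1329.8229 min

1329.8229 minutes


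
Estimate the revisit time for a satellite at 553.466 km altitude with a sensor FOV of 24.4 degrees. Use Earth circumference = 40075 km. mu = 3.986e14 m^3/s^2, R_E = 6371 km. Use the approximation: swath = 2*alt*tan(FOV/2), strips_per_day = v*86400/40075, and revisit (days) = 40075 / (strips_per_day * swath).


swath = 2*553.466*tan(0.2129302) = 239.3272 km
v = sqrt(mu/r) = 7587.0947 m/s = 7.5871 km/s
strips/day = v*86400/40075 = 7.5871*86400/40075 = 16.3575
coverage/day = strips * swath = 16.3575 * 239.3272 = 3914.7832 km
revisit = 40075 / 3914.7832 = 10.2368 days

10.2368 days


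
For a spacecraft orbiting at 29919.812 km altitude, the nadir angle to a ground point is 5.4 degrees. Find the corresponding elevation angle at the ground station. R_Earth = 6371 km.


r = R_E + alt = 36290.8120 km
Law of sines in the satellite / Earth-center / ground-point triangle:
  sin(nadir)/R_E = sin(90 + el)/r  =>  cos(el) = (r/R_E)*sin(nadir)
cos(el) = (36290.8120 / 6371.0000) * sin(5.4 deg) = 0.5360645
el = arccos(0.5360645) = 57.5839 deg
(Earth-central angle = 90 - nadir - el = 27.0161 deg)

57.5839 degrees


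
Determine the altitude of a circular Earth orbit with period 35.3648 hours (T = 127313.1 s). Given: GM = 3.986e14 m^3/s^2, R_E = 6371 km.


T = 127313.1 s
r = (mu*T^2/(4*pi^2))^(1/3) = (3.986e14 * 127313.1^2 / (4*pi^2))^(1/3)
r = 5.4698395e+07 m = 54698.3948 km
alt = r - R_E = 54698.3948 - 6371 = 48327.3948 km

48327.3948 km


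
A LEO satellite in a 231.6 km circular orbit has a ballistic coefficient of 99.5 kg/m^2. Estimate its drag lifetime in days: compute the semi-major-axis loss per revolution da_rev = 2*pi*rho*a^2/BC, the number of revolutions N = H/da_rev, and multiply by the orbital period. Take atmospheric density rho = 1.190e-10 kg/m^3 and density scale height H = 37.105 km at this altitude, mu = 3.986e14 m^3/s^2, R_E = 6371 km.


a = R_E + alt = 6602.6000 km = 6.6026e+06 m
da_rev = 2*pi*rho*a^2/BC = 2*pi*1.190e-10*(6.6026e+06)^2/99.5 = 327.592329 m per revolution
N = H/da_rev = 37105.0000 m / 327.592329 m = 113.2658 revolutions
P = 2*pi*sqrt(a^3/mu) = 5339.2924 s
lifetime = N*P = 113.2658 * 5339.2924 = 604759.1032 s = 6.9995 days

6.9995 days


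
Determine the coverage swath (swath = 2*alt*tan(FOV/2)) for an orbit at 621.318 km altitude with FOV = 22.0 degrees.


FOV = 22.0 deg = 0.3839724 rad
swath = 2 * alt * tan(FOV/2) = 2 * 621.318 * tan(0.1919862)
swath = 2 * 621.318 * 0.1943803
swath = 241.5440 km

241.5440 km


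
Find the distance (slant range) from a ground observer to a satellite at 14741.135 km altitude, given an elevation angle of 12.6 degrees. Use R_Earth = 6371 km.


h = 14741.135 km, el = 12.6 deg
d = -R_E*sin(el) + sqrt((R_E*sin(el))^2 + 2*R_E*h + h^2)
d = -6371.0000*sin(0.2199115) + sqrt((6371.0000*0.2181432)^2 + 2*6371.0000*14741.135 + 14741.135^2)
d = 18786.0395 km

18786.0395 km


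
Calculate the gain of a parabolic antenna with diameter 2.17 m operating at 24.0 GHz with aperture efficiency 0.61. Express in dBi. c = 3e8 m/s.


lambda = c/f = 3e8 / 2.4e+10 = 0.0125 m
G = eta*(pi*D/lambda)^2 = 0.61*(pi*2.17/0.0125)^2
G = 181438.3226 (linear)
G = 10*log10(181438.3226) = 52.5873 dBi

52.5873 dBi


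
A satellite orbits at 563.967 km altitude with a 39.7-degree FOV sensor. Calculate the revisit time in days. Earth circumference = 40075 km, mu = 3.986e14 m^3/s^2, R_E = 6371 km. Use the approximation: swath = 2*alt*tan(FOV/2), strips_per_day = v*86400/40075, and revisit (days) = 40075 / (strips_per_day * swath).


swath = 2*563.967*tan(0.3464479) = 407.1935 km
v = sqrt(mu/r) = 7581.3483 m/s = 7.5813 km/s
strips/day = v*86400/40075 = 7.5813*86400/40075 = 16.3451
coverage/day = strips * swath = 16.3451 * 407.1935 = 6655.6038 km
revisit = 40075 / 6655.6038 = 6.0212 days

6.0212 days


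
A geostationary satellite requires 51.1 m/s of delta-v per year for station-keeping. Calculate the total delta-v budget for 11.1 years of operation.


dV = rate * years = 51.1 * 11.1
dV = 567.2100 m/s

567.2100 m/s


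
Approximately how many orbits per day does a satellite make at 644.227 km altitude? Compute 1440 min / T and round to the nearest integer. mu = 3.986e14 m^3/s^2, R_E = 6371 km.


r = 7.015227e+06 m
T = 2*pi*sqrt(r^3/mu) = 5847.5483 s = 97.4591 min
revs/day = 1440 / 97.4591 = 14.7754
Rounded: 15 revolutions per day

15 revolutions per day


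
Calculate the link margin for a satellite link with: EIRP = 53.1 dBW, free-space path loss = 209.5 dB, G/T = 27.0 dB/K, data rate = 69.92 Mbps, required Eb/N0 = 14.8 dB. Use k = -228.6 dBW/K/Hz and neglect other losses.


C/N0 = EIRP - FSPL + G/T - k = 53.1 - 209.5 + 27.0 - (-228.6)
C/N0 = 99.2000 dB-Hz
R_b = 69.92 Mbps = 6.992e+07 bps -> 10*log10(R_b) = 78.4460 dB-Hz
Eb/N0 = C/N0 - 10*log10(R_b) = 99.2000 - 78.4460 = 20.7540 dB
Margin = Eb/N0 - Eb/N0_req = 20.7540 - 14.8 = 5.9540 dB (link closes)

5.9540 dB


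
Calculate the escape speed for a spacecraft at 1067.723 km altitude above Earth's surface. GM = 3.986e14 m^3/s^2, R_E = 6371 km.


r = 6371.0 + 1067.723 = 7438.7230 km = 7.438723e+06 m
v_esc = sqrt(2*mu/r) = sqrt(2*3.986e14 / 7.438723e+06)
v_esc = 10352.2429 m/s = 10.3522 km/s

10.3522 km/s


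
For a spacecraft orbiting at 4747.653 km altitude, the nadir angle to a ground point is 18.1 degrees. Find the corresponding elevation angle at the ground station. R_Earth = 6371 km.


r = R_E + alt = 11118.6530 km
Law of sines in the satellite / Earth-center / ground-point triangle:
  sin(nadir)/R_E = sin(90 + el)/r  =>  cos(el) = (r/R_E)*sin(nadir)
cos(el) = (11118.6530 / 6371.0000) * sin(18.1 deg) = 0.5421917
el = arccos(0.5421917) = 57.1670 deg
(Earth-central angle = 90 - nadir - el = 14.7330 deg)

57.1670 degrees


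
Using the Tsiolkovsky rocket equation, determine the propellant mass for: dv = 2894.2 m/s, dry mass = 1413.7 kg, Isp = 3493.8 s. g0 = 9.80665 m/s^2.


ve = Isp * g0 = 3493.8 * 9.80665 = 34262.473770 m/s
mass ratio = exp(dv/ve) = exp(2894.2/34262.473770) = 1.08814175
m_prop = m_dry * (mr - 1) = 1413.7 * (1.08814175 - 1)
m_prop = 124.6060 kg

124.6060 kg


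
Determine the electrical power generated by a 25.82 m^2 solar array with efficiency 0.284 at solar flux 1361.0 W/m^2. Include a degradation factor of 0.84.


P = area * eta * S * degradation
P = 25.82 * 0.284 * 1361.0 * 0.84
P = 8383.2417 W

8383.2417 W


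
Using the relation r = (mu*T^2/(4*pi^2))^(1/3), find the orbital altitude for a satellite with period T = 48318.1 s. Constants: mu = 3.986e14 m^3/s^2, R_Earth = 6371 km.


T = 48318.1 s
r = (mu*T^2/(4*pi^2))^(1/3) = (3.986e14 * 48318.1^2 / (4*pi^2))^(1/3)
r = 2.8672513e+07 m = 28672.5125 km
alt = r - R_E = 28672.5125 - 6371 = 22301.5125 km

22301.5125 km


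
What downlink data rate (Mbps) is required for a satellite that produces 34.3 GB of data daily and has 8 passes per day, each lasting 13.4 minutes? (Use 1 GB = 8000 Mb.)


total contact time = 8 * 13.4 * 60 = 6432.0000 s
data = 34.3 GB = 274400.0000 Mb
rate = 274400.0000 / 6432.0000 = 42.6617 Mbps

42.6617 Mbps


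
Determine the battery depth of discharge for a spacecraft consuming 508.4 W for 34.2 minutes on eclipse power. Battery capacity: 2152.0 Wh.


E_used = P * t / 60 = 508.4 * 34.2 / 60 = 289.7880 Wh
DOD = E_used / E_total * 100 = 289.7880 / 2152.0 * 100
DOD = 13.4660 %

13.4660 %


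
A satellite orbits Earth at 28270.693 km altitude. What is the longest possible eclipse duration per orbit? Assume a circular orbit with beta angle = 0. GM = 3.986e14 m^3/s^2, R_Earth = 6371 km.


r = 34641.6930 km
T = 1069.4454 min
Eclipse fraction = arcsin(R_E/r)/pi = arcsin(6371.0000/34641.6930)/pi
= arcsin(0.1839113)/pi = 0.05887593
Eclipse duration = 0.05887593 * 1069.4454 = 62.9646 min

62.9646 minutes


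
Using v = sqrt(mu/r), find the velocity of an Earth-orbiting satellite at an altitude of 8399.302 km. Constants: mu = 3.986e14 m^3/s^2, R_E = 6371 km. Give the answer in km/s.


r = R_E + alt = 6371.0 + 8399.302 = 14770.3020 km = 1.4770302e+07 m
v = sqrt(mu/r) = sqrt(3.986e14 / 1.4770302e+07) = 5194.8613 m/s = 5.1949 km/s

5.1949 km/s


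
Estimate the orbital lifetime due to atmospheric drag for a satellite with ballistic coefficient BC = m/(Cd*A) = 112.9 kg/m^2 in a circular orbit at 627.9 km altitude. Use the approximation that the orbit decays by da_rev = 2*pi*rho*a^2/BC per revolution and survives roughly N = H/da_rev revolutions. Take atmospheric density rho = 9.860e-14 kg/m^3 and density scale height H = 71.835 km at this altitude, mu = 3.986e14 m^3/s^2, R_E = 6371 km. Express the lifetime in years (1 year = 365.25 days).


a = R_E + alt = 6998.9000 km = 6.9989e+06 m
da_rev = 2*pi*rho*a^2/BC = 2*pi*9.860e-14*(6.9989e+06)^2/112.9 = 0.268795763 m per revolution
N = H/da_rev = 71835.0000 m / 0.268795763 m = 267247.5165 revolutions
P = 2*pi*sqrt(a^3/mu) = 5827.1461 s
lifetime = N*P = 267247.5165 * 5827.1461 = 1.5572903e+09 s = 18024.1934 days
years = 18024.1934 / 365.25 = 49.3476 years

49.3476 years


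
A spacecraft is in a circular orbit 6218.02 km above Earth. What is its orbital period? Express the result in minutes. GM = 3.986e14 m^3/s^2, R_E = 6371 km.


r = 12589.0200 km = 1.258902e+07 m
T = 2*pi*sqrt(r^3/mu) = 2*pi*sqrt(1.995151e+21 / 3.986e14)
T = 14057.2091 s = 234.2868 min

234.2868 minutes


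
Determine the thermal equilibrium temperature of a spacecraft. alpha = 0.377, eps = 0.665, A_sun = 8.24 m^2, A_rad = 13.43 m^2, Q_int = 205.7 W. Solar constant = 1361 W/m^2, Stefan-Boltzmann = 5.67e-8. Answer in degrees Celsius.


Numerator = alpha*S*A_sun + Q_int = 0.377*1361*8.24 + 205.7 = 4433.6193 W
Denominator = eps*sigma*A_rad = 0.665*5.67e-8*13.43 = 5.0638486e-07 W/K^4
T^4 = 8.755434e+09 K^4
T = 305.8929 K = 32.7429 C

32.7429 degrees Celsius


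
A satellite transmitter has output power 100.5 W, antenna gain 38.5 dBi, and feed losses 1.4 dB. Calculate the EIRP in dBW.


Pt = 100.5 W = 20.0217 dBW
EIRP = Pt_dBW + Gt - losses = 20.0217 + 38.5 - 1.4 = 57.1217 dBW

57.1217 dBW


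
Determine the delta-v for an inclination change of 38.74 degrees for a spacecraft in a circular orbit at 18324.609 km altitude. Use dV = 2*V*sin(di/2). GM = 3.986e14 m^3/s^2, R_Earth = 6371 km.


r = 24695.6090 km = 2.4695609e+07 m
V = sqrt(mu/r) = 4017.5267 m/s
di = 38.74 deg = 0.6761406 rad
dV = 2*V*sin(di/2) = 2*4017.5267*sin(0.3380703)
dV = 2664.9638 m/s = 2.6650 km/s

2.6650 km/s


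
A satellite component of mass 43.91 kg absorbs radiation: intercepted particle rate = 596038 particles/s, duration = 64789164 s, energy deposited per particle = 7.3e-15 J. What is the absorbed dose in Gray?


Total energy deposited = rate * time * E_per
  = 596038 * 64789164 * 7.3e-15 = 0.2819027 J
Dose = E_total / mass = 0.2819027 / 43.91
Dose = 0.006420011 Gy

0.0064 Gy


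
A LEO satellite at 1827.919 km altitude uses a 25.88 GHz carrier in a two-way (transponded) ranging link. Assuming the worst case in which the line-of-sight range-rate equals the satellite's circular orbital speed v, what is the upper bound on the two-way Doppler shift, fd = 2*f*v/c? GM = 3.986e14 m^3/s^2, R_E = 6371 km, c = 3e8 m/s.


r = 8.198919e+06 m
v = sqrt(mu/r) = 6972.5293 m/s (worst-case radial velocity)
f = 25.88 GHz = 2.588e+10 Hz
fd = 2*f*v/c = 2*2.588e+10*6972.5293/3.0e+08
fd = 1.2029937e+06 Hz

1.2030e+06 Hz


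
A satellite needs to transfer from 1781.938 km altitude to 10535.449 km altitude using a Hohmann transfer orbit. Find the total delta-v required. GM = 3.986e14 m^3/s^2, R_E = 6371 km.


r1 = 8152.9380 km = 8.152938e+06 m
r2 = 16906.4490 km = 1.6906449e+07 m
dv1 = sqrt(mu/r1)*(sqrt(2*r2/(r1+r2)) - 1) = 1129.9219 m/s
dv2 = sqrt(mu/r2)*(1 - sqrt(2*r1/(r1+r2))) = 938.8139 m/s
total dv = |dv1| + |dv2| = 1129.9219 + 938.8139 = 2068.7358 m/s = 2.0687 km/s

2.0687 km/s


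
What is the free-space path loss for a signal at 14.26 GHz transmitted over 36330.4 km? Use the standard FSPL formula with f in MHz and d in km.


f = 14.26 GHz = 14260.0000 MHz
d = 36330.4 km
FSPL = 32.44 + 20*log10(14260.0000) + 20*log10(36330.4)
FSPL = 32.44 + 83.0824 + 91.2054
FSPL = 206.7278 dB

206.7278 dB


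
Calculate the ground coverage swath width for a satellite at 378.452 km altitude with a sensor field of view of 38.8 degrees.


FOV = 38.8 deg = 0.6771877 rad
swath = 2 * alt * tan(FOV/2) = 2 * 378.452 * tan(0.3385939)
swath = 2 * 378.452 * 0.3521556
swath = 266.5480 km

266.5480 km


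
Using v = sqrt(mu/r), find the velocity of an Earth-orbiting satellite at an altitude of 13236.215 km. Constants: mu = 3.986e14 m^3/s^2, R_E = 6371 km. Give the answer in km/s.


r = R_E + alt = 6371.0 + 13236.215 = 19607.2150 km = 1.9607215e+07 m
v = sqrt(mu/r) = sqrt(3.986e14 / 1.9607215e+07) = 4508.7971 m/s = 4.5088 km/s

4.5088 km/s


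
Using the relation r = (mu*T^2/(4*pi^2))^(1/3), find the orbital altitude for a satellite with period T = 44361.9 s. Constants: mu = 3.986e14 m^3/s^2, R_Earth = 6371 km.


T = 44361.9 s
r = (mu*T^2/(4*pi^2))^(1/3) = (3.986e14 * 44361.9^2 / (4*pi^2))^(1/3)
r = 2.7085235e+07 m = 27085.2352 km
alt = r - R_E = 27085.2352 - 6371 = 20714.2352 km

20714.2352 km


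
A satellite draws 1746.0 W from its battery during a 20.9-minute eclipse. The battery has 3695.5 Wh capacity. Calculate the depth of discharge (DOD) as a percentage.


E_used = P * t / 60 = 1746.0 * 20.9 / 60 = 608.1900 Wh
DOD = E_used / E_total * 100 = 608.1900 / 3695.5 * 100
DOD = 16.4576 %

16.4576 %


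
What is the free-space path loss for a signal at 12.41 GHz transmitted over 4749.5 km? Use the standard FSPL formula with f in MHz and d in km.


f = 12.41 GHz = 12410.0000 MHz
d = 4749.5 km
FSPL = 32.44 + 20*log10(12410.0000) + 20*log10(4749.5)
FSPL = 32.44 + 81.8754 + 73.5330
FSPL = 187.8484 dB

187.8484 dB


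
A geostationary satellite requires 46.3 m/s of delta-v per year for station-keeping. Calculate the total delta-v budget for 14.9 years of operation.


dV = rate * years = 46.3 * 14.9
dV = 689.8700 m/s

689.8700 m/s


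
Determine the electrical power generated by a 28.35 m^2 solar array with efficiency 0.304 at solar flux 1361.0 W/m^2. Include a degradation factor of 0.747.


P = area * eta * S * degradation
P = 28.35 * 0.304 * 1361.0 * 0.747
P = 8762.0429 W

8762.0429 W


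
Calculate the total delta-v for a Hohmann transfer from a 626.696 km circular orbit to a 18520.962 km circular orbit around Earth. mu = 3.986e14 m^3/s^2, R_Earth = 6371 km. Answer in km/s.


r1 = 6997.6960 km = 6.997696e+06 m
r2 = 24891.9620 km = 2.4891962e+07 m
dv1 = sqrt(mu/r1)*(sqrt(2*r2/(r1+r2)) - 1) = 1882.6881 m/s
dv2 = sqrt(mu/r2)*(1 - sqrt(2*r1/(r1+r2))) = 1350.6684 m/s
total dv = |dv1| + |dv2| = 1882.6881 + 1350.6684 = 3233.3565 m/s = 3.2334 km/s

3.2334 km/s


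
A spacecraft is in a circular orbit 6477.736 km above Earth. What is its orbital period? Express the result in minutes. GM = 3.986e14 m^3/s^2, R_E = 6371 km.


r = 12848.7360 km = 1.2848736e+07 m
T = 2*pi*sqrt(r^3/mu) = 2*pi*sqrt(2.121198e+21 / 3.986e14)
T = 14494.4530 s = 241.5742 min

241.5742 minutes


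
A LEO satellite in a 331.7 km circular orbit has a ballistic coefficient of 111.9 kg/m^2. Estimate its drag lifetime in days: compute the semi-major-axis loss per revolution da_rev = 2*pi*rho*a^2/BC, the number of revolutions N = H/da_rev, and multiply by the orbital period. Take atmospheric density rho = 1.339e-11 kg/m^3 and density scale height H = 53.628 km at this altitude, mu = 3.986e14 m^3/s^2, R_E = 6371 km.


a = R_E + alt = 6702.7000 km = 6.7027e+06 m
da_rev = 2*pi*rho*a^2/BC = 2*pi*1.339e-11*(6.7027e+06)^2/111.9 = 33.777688 m per revolution
N = H/da_rev = 53628.0000 m / 33.777688 m = 1587.6753 revolutions
P = 2*pi*sqrt(a^3/mu) = 5461.1725 s
lifetime = N*P = 1587.6753 * 5461.1725 = 8.6705685e+06 s = 100.3538 days

100.3538 days


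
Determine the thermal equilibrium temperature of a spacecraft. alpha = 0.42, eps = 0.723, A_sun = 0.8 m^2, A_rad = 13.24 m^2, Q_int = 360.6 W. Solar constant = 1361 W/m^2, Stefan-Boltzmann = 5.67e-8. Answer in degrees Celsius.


Numerator = alpha*S*A_sun + Q_int = 0.42*1361*0.8 + 360.6 = 817.8960 W
Denominator = eps*sigma*A_rad = 0.723*5.67e-8*13.24 = 5.4276188e-07 W/K^4
T^4 = 1.506915e+09 K^4
T = 197.0254 K = -76.1246 C

-76.1246 degrees Celsius


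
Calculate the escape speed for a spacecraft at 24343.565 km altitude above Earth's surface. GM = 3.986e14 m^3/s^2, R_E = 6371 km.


r = 6371.0 + 24343.565 = 30714.5650 km = 3.0714565e+07 m
v_esc = sqrt(2*mu/r) = sqrt(2*3.986e14 / 3.0714565e+07)
v_esc = 5094.6161 m/s = 5.0946 km/s

5.0946 km/s


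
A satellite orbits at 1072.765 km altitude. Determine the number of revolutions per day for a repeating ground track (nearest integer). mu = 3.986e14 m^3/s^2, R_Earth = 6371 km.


r = 7.443765e+06 m
T = 2*pi*sqrt(r^3/mu) = 6391.4619 s = 106.5244 min
revs/day = 1440 / 106.5244 = 13.5180
Rounded: 14 revolutions per day

14 revolutions per day


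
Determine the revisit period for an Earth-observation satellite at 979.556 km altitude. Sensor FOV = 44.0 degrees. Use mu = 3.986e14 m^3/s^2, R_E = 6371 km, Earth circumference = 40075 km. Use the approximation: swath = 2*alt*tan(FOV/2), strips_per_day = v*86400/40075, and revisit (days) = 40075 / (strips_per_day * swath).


swath = 2*979.556*tan(0.3839724) = 791.5326 km
v = sqrt(mu/r) = 7363.9114 m/s = 7.3639 km/s
strips/day = v*86400/40075 = 7.3639*86400/40075 = 15.8763
coverage/day = strips * swath = 15.8763 * 791.5326 = 12566.5940 km
revisit = 40075 / 12566.5940 = 3.1890 days

3.1890 days


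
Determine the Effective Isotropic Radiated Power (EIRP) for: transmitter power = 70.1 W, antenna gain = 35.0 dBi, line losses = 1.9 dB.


Pt = 70.1 W = 18.4572 dBW
EIRP = Pt_dBW + Gt - losses = 18.4572 + 35.0 - 1.9 = 51.5572 dBW

51.5572 dBW


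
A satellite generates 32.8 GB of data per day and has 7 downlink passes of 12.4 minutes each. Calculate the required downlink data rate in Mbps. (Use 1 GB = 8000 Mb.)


total contact time = 7 * 12.4 * 60 = 5208.0000 s
data = 32.8 GB = 262400.0000 Mb
rate = 262400.0000 / 5208.0000 = 50.3840 Mbps

50.3840 Mbps


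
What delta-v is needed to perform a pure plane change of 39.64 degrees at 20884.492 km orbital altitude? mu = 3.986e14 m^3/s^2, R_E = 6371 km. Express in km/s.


r = 27255.4920 km = 2.7255492e+07 m
V = sqrt(mu/r) = 3824.2091 m/s
di = 39.64 deg = 0.6918485 rad
dV = 2*V*sin(di/2) = 2*3824.2091*sin(0.3459243)
dV = 2593.3211 m/s = 2.5933 km/s

2.5933 km/s


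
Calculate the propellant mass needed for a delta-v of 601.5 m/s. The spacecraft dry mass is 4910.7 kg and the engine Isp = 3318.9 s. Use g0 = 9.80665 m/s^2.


ve = Isp * g0 = 3318.9 * 9.80665 = 32547.290685 m/s
mass ratio = exp(dv/ve) = exp(601.5/32547.290685) = 1.01865263
m_prop = m_dry * (mr - 1) = 4910.7 * (1.01865263 - 1)
m_prop = 91.5975 kg

91.5975 kg


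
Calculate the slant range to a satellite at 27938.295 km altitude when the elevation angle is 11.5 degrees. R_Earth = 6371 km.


h = 27938.295 km, el = 11.5 deg
d = -R_E*sin(el) + sqrt((R_E*sin(el))^2 + 2*R_E*h + h^2)
d = -6371.0000*sin(0.2007129) + sqrt((6371.0000*0.1993679)^2 + 2*6371.0000*27938.295 + 27938.295^2)
d = 32466.3267 km

32466.3267 km


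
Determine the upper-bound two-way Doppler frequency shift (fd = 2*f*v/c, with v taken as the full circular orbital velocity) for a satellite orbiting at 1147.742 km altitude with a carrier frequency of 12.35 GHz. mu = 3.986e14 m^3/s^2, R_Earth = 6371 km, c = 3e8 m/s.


r = 7.518742e+06 m
v = sqrt(mu/r) = 7281.0842 m/s (worst-case radial velocity)
f = 12.35 GHz = 1.235e+10 Hz
fd = 2*f*v/c = 2*1.235e+10*7281.0842/3.0e+08
fd = 599475.9360 Hz

599475.9360 Hz


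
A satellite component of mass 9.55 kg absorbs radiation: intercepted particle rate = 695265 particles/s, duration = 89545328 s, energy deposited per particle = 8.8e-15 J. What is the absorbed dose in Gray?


Total energy deposited = rate * time * E_per
  = 695265 * 89545328 * 8.8e-15 = 0.547868 J
Dose = E_total / mass = 0.547868 / 9.55
Dose = 0.05736838 Gy

0.0574 Gy


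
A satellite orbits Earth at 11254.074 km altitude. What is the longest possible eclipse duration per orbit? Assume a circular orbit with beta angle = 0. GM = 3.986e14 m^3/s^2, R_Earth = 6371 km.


r = 17625.0740 km
T = 388.1114 min
Eclipse fraction = arcsin(R_E/r)/pi = arcsin(6371.0000/17625.0740)/pi
= arcsin(0.3614737)/pi = 0.1177263
Eclipse duration = 0.1177263 * 388.1114 = 45.6909 min

45.6909 minutes


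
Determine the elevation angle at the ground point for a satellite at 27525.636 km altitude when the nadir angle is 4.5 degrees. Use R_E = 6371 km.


r = R_E + alt = 33896.6360 km
Law of sines in the satellite / Earth-center / ground-point triangle:
  sin(nadir)/R_E = sin(90 + el)/r  =>  cos(el) = (r/R_E)*sin(nadir)
cos(el) = (33896.6360 / 6371.0000) * sin(4.5 deg) = 0.4174383
el = arccos(0.4174383) = 65.3270 deg
(Earth-central angle = 90 - nadir - el = 20.1730 deg)

65.3270 degrees


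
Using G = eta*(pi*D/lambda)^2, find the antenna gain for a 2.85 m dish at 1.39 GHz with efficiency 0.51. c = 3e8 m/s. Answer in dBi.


lambda = c/f = 3e8 / 1.39e+09 = 0.2158273 m
G = eta*(pi*D/lambda)^2 = 0.51*(pi*2.85/0.2158273)^2
G = 877.7013 (linear)
G = 10*log10(877.7013) = 29.4335 dBi

29.4335 dBi


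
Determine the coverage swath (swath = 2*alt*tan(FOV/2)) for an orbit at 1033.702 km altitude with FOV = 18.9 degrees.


FOV = 18.9 deg = 0.3298672 rad
swath = 2 * alt * tan(FOV/2) = 2 * 1033.702 * tan(0.1649336)
swath = 2 * 1033.702 * 0.1664456
swath = 344.1104 km

344.1104 km


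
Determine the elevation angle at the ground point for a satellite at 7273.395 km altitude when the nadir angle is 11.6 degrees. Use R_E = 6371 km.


r = R_E + alt = 13644.3950 km
Law of sines in the satellite / Earth-center / ground-point triangle:
  sin(nadir)/R_E = sin(90 + el)/r  =>  cos(el) = (r/R_E)*sin(nadir)
cos(el) = (13644.3950 / 6371.0000) * sin(11.6 deg) = 0.4306367
el = arccos(0.4306367) = 64.4920 deg
(Earth-central angle = 90 - nadir - el = 13.9080 deg)

64.4920 degrees


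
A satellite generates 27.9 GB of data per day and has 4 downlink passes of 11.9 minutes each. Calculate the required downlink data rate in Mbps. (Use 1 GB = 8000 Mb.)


total contact time = 4 * 11.9 * 60 = 2856.0000 s
data = 27.9 GB = 223200.0000 Mb
rate = 223200.0000 / 2856.0000 = 78.1513 Mbps

78.1513 Mbps


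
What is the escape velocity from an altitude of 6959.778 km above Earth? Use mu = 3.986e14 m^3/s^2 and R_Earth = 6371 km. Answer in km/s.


r = 6371.0 + 6959.778 = 13330.7780 km = 1.3330778e+07 m
v_esc = sqrt(2*mu/r) = sqrt(2*3.986e14 / 1.3330778e+07)
v_esc = 7733.1404 m/s = 7.7331 km/s

7.7331 km/s


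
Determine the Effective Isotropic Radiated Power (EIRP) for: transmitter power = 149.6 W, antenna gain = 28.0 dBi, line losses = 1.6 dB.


Pt = 149.6 W = 21.7493 dBW
EIRP = Pt_dBW + Gt - losses = 21.7493 + 28.0 - 1.6 = 48.1493 dBW

48.1493 dBW


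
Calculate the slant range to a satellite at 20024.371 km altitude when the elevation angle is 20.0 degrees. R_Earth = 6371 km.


h = 20024.371 km, el = 20.0 deg
d = -R_E*sin(el) + sqrt((R_E*sin(el))^2 + 2*R_E*h + h^2)
d = -6371.0000*sin(0.3490659) + sqrt((6371.0000*0.3420201)^2 + 2*6371.0000*20024.371 + 20024.371^2)
d = 23528.4605 km

23528.4605 km


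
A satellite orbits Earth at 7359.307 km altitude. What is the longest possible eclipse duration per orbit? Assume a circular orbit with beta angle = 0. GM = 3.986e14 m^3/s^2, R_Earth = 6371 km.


r = 13730.3070 km
T = 266.8581 min
Eclipse fraction = arcsin(R_E/r)/pi = arcsin(6371.0000/13730.3070)/pi
= arcsin(0.46401)/pi = 0.1535898
Eclipse duration = 0.1535898 * 266.8581 = 40.9867 min

40.9867 minutes


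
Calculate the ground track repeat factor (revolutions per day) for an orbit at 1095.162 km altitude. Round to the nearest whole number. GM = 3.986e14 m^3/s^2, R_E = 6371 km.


r = 7.466162e+06 m
T = 2*pi*sqrt(r^3/mu) = 6420.3298 s = 107.0055 min
revs/day = 1440 / 107.0055 = 13.4573
Rounded: 13 revolutions per day

13 revolutions per day


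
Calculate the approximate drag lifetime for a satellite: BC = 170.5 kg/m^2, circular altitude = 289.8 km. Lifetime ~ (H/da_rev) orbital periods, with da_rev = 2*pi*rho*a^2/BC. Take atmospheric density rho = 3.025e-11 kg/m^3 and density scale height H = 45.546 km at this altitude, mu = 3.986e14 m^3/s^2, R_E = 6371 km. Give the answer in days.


a = R_E + alt = 6660.8000 km = 6.6608e+06 m
da_rev = 2*pi*rho*a^2/BC = 2*pi*3.025e-11*(6.6608e+06)^2/170.5 = 49.457670 m per revolution
N = H/da_rev = 45546.0000 m / 49.457670 m = 920.9087 revolutions
P = 2*pi*sqrt(a^3/mu) = 5410.0442 s
lifetime = N*P = 920.9087 * 5410.0442 = 4.9821569e+06 s = 57.6639 days

57.6639 days


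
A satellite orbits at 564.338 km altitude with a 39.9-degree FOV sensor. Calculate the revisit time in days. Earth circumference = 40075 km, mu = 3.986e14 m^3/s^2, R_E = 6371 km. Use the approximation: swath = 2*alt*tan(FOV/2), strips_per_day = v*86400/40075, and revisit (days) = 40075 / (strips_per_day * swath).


swath = 2*564.338*tan(0.3481932) = 409.6894 km
v = sqrt(mu/r) = 7581.1455 m/s = 7.5811 km/s
strips/day = v*86400/40075 = 7.5811*86400/40075 = 16.3446
coverage/day = strips * swath = 16.3446 * 409.6894 = 6696.2206 km
revisit = 40075 / 6696.2206 = 5.9847 days

5.9847 days


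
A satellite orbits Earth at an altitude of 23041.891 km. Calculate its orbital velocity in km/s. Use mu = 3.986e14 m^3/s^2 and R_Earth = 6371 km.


r = R_E + alt = 6371.0 + 23041.891 = 29412.8910 km = 2.9412891e+07 m
v = sqrt(mu/r) = sqrt(3.986e14 / 2.9412891e+07) = 3681.2880 m/s = 3.6813 km/s

3.6813 km/s


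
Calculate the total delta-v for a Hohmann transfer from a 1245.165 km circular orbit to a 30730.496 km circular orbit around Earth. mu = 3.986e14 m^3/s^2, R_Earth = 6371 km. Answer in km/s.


r1 = 7616.1650 km = 7.616165e+06 m
r2 = 37101.4960 km = 3.7101496e+07 m
dv1 = sqrt(mu/r1)*(sqrt(2*r2/(r1+r2)) - 1) = 2084.6841 m/s
dv2 = sqrt(mu/r2)*(1 - sqrt(2*r1/(r1+r2))) = 1364.7212 m/s
total dv = |dv1| + |dv2| = 2084.6841 + 1364.7212 = 3449.4052 m/s = 3.4494 km/s

3.4494 km/s


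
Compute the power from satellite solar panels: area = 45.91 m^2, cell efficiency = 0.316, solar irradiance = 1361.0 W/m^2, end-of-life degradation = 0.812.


P = area * eta * S * degradation
P = 45.91 * 0.316 * 1361.0 * 0.812
P = 16032.7688 W

16032.7688 W


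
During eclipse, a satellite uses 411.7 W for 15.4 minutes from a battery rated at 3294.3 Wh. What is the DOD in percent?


E_used = P * t / 60 = 411.7 * 15.4 / 60 = 105.6697 Wh
DOD = E_used / E_total * 100 = 105.6697 / 3294.3 * 100
DOD = 3.2077 %

3.2077 %


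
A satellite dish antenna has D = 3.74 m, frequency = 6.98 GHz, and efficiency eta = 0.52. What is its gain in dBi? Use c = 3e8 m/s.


lambda = c/f = 3e8 / 6.98e+09 = 0.04297994 m
G = eta*(pi*D/lambda)^2 = 0.52*(pi*3.74/0.04297994)^2
G = 38861.0588 (linear)
G = 10*log10(38861.0588) = 45.8951 dBi

45.8951 dBi


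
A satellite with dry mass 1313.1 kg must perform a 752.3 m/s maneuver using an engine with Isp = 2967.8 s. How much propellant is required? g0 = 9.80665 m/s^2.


ve = Isp * g0 = 2967.8 * 9.80665 = 29104.175870 m/s
mass ratio = exp(dv/ve) = exp(752.3/29104.175870) = 1.02618549
m_prop = m_dry * (mr - 1) = 1313.1 * (1.02618549 - 1)
m_prop = 34.3842 kg

34.3842 kg


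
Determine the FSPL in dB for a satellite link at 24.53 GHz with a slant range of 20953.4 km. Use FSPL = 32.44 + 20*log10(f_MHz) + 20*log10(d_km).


f = 24.53 GHz = 24530.0000 MHz
d = 20953.4 km
FSPL = 32.44 + 20*log10(24530.0000) + 20*log10(20953.4)
FSPL = 32.44 + 87.7940 + 86.4251
FSPL = 206.6590 dB

206.6590 dB


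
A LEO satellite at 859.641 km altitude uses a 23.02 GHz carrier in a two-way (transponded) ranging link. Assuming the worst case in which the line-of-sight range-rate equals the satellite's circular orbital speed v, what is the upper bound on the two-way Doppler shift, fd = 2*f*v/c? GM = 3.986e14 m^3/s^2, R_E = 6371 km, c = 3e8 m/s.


r = 7.230641e+06 m
v = sqrt(mu/r) = 7424.7229 m/s (worst-case radial velocity)
f = 23.02 GHz = 2.302e+10 Hz
fd = 2*f*v/c = 2*2.302e+10*7424.7229/3.0e+08
fd = 1.1394475e+06 Hz

1.1394e+06 Hz


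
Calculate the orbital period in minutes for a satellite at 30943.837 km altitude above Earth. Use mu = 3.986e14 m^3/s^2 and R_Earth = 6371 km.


r = 37314.8370 km = 3.7314837e+07 m
T = 2*pi*sqrt(r^3/mu) = 2*pi*sqrt(5.1957069e+22 / 3.986e14)
T = 71735.4033 s = 1195.5901 min

1195.5901 minutes


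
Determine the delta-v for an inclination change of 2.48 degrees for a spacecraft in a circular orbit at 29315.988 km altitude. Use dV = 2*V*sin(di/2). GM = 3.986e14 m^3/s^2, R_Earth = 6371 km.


r = 35686.9880 km = 3.5686988e+07 m
V = sqrt(mu/r) = 3342.0558 m/s
di = 2.48 deg = 0.04328417 rad
dV = 2*V*sin(di/2) = 2*3342.0558*sin(0.02164208)
dV = 144.6468 m/s = 0.1446468 km/s

0.1446 km/s


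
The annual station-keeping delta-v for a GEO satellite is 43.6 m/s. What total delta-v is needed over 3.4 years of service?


dV = rate * years = 43.6 * 3.4
dV = 148.2400 m/s

148.2400 m/s


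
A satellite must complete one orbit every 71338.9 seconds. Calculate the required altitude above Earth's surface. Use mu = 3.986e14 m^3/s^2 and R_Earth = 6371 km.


T = 71338.9 s
r = (mu*T^2/(4*pi^2))^(1/3) = (3.986e14 * 71338.9^2 / (4*pi^2))^(1/3)
r = 3.717721e+07 m = 37177.2097 km
alt = r - R_E = 37177.2097 - 6371 = 30806.2097 km

30806.2097 km


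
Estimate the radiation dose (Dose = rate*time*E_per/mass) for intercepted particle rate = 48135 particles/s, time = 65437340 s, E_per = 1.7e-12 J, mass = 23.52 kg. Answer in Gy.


Total energy deposited = rate * time * E_per
  = 48135 * 65437340 * 1.7e-12 = 5.3547 J
Dose = E_total / mass = 5.3547 / 23.52
Dose = 0.227666 Gy

0.2277 Gy


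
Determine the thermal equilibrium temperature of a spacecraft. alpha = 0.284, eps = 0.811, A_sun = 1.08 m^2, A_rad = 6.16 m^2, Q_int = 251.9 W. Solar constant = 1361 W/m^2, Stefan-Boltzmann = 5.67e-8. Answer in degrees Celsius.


Numerator = alpha*S*A_sun + Q_int = 0.284*1361*1.08 + 251.9 = 669.3459 W
Denominator = eps*sigma*A_rad = 0.811*5.67e-8*6.16 = 2.8325959e-07 W/K^4
T^4 = 2.3630124e+09 K^4
T = 220.4786 K = -52.6714 C

-52.6714 degrees Celsius


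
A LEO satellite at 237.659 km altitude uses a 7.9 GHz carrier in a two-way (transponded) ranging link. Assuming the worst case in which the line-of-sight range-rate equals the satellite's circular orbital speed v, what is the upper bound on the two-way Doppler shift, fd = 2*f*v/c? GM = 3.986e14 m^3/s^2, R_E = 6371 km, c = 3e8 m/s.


r = 6.608659e+06 m
v = sqrt(mu/r) = 7766.2609 m/s (worst-case radial velocity)
f = 7.9 GHz = 7.9e+09 Hz
fd = 2*f*v/c = 2*7.9e+09*7766.2609/3.0e+08
fd = 409023.0735 Hz

409023.0735 Hz


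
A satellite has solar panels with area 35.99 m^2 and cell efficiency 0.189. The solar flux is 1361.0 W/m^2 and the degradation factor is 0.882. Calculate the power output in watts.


P = area * eta * S * degradation
P = 35.99 * 0.189 * 1361.0 * 0.882
P = 8165.2664 W

8165.2664 W


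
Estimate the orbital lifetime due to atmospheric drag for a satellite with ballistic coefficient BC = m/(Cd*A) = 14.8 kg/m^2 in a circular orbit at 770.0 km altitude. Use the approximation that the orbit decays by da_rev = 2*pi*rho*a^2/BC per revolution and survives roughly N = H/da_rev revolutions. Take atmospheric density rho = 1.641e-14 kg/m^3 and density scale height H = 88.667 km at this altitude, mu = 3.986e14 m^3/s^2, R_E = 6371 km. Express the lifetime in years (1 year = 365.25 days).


a = R_E + alt = 7141.0000 km = 7.141e+06 m
da_rev = 2*pi*rho*a^2/BC = 2*pi*1.641e-14*(7.141e+06)^2/14.8 = 0.355258764 m per revolution
N = H/da_rev = 88667.0000 m / 0.355258764 m = 249584.2722 revolutions
P = 2*pi*sqrt(a^3/mu) = 6005.5083 s
lifetime = N*P = 249584.2722 * 6005.5083 = 1.4988804e+09 s = 17348.1530 days
years = 17348.1530 / 365.25 = 47.4967 years

47.4967 years


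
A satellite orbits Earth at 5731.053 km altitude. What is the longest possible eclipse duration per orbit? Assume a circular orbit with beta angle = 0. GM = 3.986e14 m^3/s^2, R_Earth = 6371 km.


r = 12102.0530 km
T = 220.8252 min
Eclipse fraction = arcsin(R_E/r)/pi = arcsin(6371.0000/12102.0530)/pi
= arcsin(0.5264396)/pi = 0.1764734
Eclipse duration = 0.1764734 * 220.8252 = 38.9698 min

38.9698 minutes


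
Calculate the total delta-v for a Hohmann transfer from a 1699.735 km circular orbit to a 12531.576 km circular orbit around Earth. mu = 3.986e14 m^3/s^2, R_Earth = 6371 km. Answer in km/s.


r1 = 8070.7350 km = 8.070735e+06 m
r2 = 18902.5760 km = 1.8902576e+07 m
dv1 = sqrt(mu/r1)*(sqrt(2*r2/(r1+r2)) - 1) = 1292.2632 m/s
dv2 = sqrt(mu/r2)*(1 - sqrt(2*r1/(r1+r2))) = 1039.7424 m/s
total dv = |dv1| + |dv2| = 1292.2632 + 1039.7424 = 2332.0056 m/s = 2.3320 km/s

2.3320 km/s


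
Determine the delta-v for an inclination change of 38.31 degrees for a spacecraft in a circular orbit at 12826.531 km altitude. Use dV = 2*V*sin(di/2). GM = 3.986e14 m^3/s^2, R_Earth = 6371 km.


r = 19197.5310 km = 1.9197531e+07 m
V = sqrt(mu/r) = 4556.6530 m/s
di = 38.31 deg = 0.6686356 rad
dV = 2*V*sin(di/2) = 2*4556.6530*sin(0.3343178)
dV = 2990.3020 m/s = 2.9903 km/s

2.9903 km/s


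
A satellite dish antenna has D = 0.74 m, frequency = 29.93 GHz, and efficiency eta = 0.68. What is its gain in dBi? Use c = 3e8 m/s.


lambda = c/f = 3e8 / 2.993e+10 = 0.01002339 m
G = eta*(pi*D/lambda)^2 = 0.68*(pi*0.74/0.01002339)^2
G = 36579.9428 (linear)
G = 10*log10(36579.9428) = 45.6324 dBi

45.6324 dBi


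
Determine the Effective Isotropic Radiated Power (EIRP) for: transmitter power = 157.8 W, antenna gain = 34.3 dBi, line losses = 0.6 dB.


Pt = 157.8 W = 21.9811 dBW
EIRP = Pt_dBW + Gt - losses = 21.9811 + 34.3 - 0.6 = 55.6811 dBW

55.6811 dBW


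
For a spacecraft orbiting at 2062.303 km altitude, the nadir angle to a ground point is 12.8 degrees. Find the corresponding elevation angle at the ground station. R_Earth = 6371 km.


r = R_E + alt = 8433.3030 km
Law of sines in the satellite / Earth-center / ground-point triangle:
  sin(nadir)/R_E = sin(90 + el)/r  =>  cos(el) = (r/R_E)*sin(nadir)
cos(el) = (8433.3030 / 6371.0000) * sin(12.8 deg) = 0.2932641
el = arccos(0.2932641) = 72.9465 deg
(Earth-central angle = 90 - nadir - el = 4.2535 deg)

72.9465 degrees


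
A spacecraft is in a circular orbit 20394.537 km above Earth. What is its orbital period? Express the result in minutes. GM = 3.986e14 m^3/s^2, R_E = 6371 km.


r = 26765.5370 km = 2.6765537e+07 m
T = 2*pi*sqrt(r^3/mu) = 2*pi*sqrt(1.9174669e+22 / 3.986e14)
T = 43578.7895 s = 726.3132 min

726.3132 minutes


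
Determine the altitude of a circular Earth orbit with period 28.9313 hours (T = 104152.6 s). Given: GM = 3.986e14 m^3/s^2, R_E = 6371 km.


T = 104152.6 s
r = (mu*T^2/(4*pi^2))^(1/3) = (3.986e14 * 104152.6^2 / (4*pi^2))^(1/3)
r = 4.7845298e+07 m = 47845.2979 km
alt = r - R_E = 47845.2979 - 6371 = 41474.2979 km

41474.2979 km


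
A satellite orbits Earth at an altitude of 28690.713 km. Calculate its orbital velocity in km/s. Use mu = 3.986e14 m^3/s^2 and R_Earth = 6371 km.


r = R_E + alt = 6371.0 + 28690.713 = 35061.7130 km = 3.5061713e+07 m
v = sqrt(mu/r) = sqrt(3.986e14 / 3.5061713e+07) = 3371.7245 m/s = 3.3717 km/s

3.3717 km/s


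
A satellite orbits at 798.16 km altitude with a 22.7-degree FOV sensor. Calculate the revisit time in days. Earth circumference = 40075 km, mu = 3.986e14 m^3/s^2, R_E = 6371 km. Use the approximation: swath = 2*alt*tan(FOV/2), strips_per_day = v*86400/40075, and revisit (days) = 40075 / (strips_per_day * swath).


swath = 2*798.16*tan(0.1980949) = 320.4251 km
v = sqrt(mu/r) = 7456.4912 m/s = 7.4565 km/s
strips/day = v*86400/40075 = 7.4565*86400/40075 = 16.0759
coverage/day = strips * swath = 16.0759 * 320.4251 = 5151.1157 km
revisit = 40075 / 5151.1157 = 7.7799 days

7.7799 days


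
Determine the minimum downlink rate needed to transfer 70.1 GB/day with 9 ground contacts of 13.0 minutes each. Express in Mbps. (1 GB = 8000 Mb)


total contact time = 9 * 13.0 * 60 = 7020.0000 s
data = 70.1 GB = 560800.0000 Mb
rate = 560800.0000 / 7020.0000 = 79.8860 Mbps

79.8860 Mbps


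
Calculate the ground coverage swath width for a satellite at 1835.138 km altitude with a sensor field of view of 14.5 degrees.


FOV = 14.5 deg = 0.2530727 rad
swath = 2 * alt * tan(FOV/2) = 2 * 1835.138 * tan(0.1265364)
swath = 2 * 1835.138 * 0.1272161
swath = 466.9181 km

466.9181 km


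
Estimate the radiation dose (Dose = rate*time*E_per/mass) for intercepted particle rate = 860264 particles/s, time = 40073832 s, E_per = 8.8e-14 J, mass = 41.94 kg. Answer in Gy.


Total energy deposited = rate * time * E_per
  = 860264 * 40073832 * 8.8e-14 = 3.0337 J
Dose = E_total / mass = 3.0337 / 41.94
Dose = 0.07233473 Gy

0.0723 Gy


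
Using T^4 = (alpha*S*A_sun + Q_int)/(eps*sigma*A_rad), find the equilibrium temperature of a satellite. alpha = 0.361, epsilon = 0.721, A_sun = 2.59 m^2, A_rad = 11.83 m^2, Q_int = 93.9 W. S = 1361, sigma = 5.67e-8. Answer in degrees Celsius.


Numerator = alpha*S*A_sun + Q_int = 0.361*1361*2.59 + 93.9 = 1366.4214 W
Denominator = eps*sigma*A_rad = 0.721*5.67e-8*11.83 = 4.8361868e-07 W/K^4
T^4 = 2.8254107e+09 K^4
T = 230.5528 K = -42.5972 C

-42.5972 degrees Celsius


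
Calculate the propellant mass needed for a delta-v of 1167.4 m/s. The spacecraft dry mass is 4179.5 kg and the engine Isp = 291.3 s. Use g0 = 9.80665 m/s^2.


ve = Isp * g0 = 291.3 * 9.80665 = 2856.677145 m/s
mass ratio = exp(dv/ve) = exp(1167.4/2856.677145) = 1.50479490
m_prop = m_dry * (mr - 1) = 4179.5 * (1.50479490 - 1)
m_prop = 2109.7903 kg

2109.7903 kg


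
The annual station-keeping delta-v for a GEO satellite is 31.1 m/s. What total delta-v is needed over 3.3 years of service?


dV = rate * years = 31.1 * 3.3
dV = 102.6300 m/s

102.6300 m/s
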